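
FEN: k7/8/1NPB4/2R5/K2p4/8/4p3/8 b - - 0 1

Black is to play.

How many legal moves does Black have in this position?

1

Black to move; king on a8.
In check: yes, from the white knight on b6.
Legal moves: Ka7.
Count: 1.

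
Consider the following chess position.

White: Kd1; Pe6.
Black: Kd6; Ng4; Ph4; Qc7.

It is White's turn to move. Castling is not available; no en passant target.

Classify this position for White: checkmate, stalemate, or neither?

neither

White to move; white king on d1.
In check: no.
Legal moves for White: Ke2, Kd2, Ke1, e7.
White has 4 legal moves and is not in check → neither.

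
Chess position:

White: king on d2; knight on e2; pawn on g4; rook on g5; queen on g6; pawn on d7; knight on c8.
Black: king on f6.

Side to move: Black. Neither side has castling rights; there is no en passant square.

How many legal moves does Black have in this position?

0

Black to move; king on f6.
In check: yes, from the white queen on g6.
Legal moves: none.
Count: 0.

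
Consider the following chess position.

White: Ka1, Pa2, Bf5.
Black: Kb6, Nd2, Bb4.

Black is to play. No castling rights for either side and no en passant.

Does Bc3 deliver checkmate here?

yes

After Bc3: white king on a1; in check: yes, from the black bishop on c3.
King squares — b1: attacked by Nd2; a2: own pawn; b2: attacked by Bc3.
White has no legal moves → checkmate.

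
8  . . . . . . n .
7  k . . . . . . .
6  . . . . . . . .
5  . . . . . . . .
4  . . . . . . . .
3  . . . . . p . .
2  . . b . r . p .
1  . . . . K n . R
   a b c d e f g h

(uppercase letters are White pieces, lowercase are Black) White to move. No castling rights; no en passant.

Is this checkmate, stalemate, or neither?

White to move; white king on e1.
In check: yes, from the black rook on e2.
King squares — d1: attacked by Bc2; f1: attacked by Pg2; d2: attacked by Nf1; e2: attacked by Pf3; f2: attacked by Re2.
Legal moves for White: none.
In check with no legal moves → checkmate.

checkmate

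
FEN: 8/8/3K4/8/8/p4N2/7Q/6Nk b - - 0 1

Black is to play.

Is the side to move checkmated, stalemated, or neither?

checkmate

Black to move; black king on h1.
In check: yes, from the white queen on h2.
King squares — g1: attacked by Qh2; g2: attacked by Qh2; h2: attacked by Nf3.
Legal moves for Black: none.
In check with no legal moves → checkmate.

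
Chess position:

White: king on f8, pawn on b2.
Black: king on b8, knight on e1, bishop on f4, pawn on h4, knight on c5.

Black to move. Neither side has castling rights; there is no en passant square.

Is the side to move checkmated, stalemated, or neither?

neither

Black to move; black king on b8.
In check: no.
Legal moves for Black include: Kc8, Ka8, Kc7, Kb7, Ka7, Nd7+, Nb7, Ne6+, Na6, Ne4, Na4, Ncd3, Nb3, Bc7, Bh6+, Bd6+, Bg5, Be5, ... (list truncated; more exist).
Black has legal moves and is not in check → neither.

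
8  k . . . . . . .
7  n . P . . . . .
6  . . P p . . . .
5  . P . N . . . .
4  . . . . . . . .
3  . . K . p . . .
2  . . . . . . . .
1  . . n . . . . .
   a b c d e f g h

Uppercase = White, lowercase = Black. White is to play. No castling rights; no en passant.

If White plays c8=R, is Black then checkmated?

no

After c8=R: black king on a8; in check: yes, from the white rook on c8.
Black has 1 legal reply: Nxc8.
In check but a legal move exists → not checkmate.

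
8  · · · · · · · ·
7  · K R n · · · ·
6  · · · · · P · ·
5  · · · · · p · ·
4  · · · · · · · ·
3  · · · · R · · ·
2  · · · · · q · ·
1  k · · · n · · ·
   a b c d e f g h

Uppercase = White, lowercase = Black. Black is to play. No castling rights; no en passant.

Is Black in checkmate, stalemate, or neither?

Black to move; black king on a1.
In check: no.
Legal moves for Black include: Nf8, Nb8, Nxf6, Nb6, Ne5, Nc5+, Qh4, Qf4, Qg3, Qf3+, Qxe3, Qh2, Qg2+, Qe2, Qd2, Qc2, Qb2+, Qa2, ... (list truncated; more exist).
Black has legal moves and is not in check → neither.

neither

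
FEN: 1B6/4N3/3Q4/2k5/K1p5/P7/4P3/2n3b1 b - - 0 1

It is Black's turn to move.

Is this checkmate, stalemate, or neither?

checkmate

Black to move; black king on c5.
In check: yes, from the white queen on d6.
King squares — b4: attacked by Pa3; c4: own pawn; d4: attacked by Qd6; b5: attacked by Ka4; d5: attacked by Qd6; b6: attacked by Qd6; c6: attacked by Qd6; d6: attacked by Bb8.
Legal moves for Black: none.
In check with no legal moves → checkmate.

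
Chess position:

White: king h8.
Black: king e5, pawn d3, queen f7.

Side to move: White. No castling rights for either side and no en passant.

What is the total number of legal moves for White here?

0

White to move; king on h8.
In check: no.
Legal moves: none.
Count: 0.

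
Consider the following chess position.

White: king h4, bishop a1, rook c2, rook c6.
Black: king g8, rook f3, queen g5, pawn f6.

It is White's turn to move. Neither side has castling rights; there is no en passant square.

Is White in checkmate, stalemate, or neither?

White to move; white king on h4.
In check: yes, from the black queen on g5.
King squares — g3: attacked by Rf3; h3: attacked by Rf3; g4: attacked by Qg5; g5: attacked by Pf6; h5: attacked by Qg5.
Legal moves for White: none.
In check with no legal moves → checkmate.

checkmate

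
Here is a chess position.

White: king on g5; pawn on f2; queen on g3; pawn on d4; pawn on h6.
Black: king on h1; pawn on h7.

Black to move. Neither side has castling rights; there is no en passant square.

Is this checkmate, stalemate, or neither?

stalemate

Black to move; black king on h1.
In check: no.
King squares — g1: attacked by Qg3; g2: attacked by Qg3; h2: attacked by Qg3.
Legal moves for Black: none.
Not in check and no legal moves → stalemate.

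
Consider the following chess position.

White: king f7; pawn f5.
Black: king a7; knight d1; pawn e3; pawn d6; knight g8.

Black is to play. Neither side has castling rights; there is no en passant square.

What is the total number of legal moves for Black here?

Black to move; king on a7.
In check: no.
Legal moves: Ne7, Nh6+, Nf6, Kb8, Ka8, Kb7, Kb6, Ka6, Nc3, Nf2, Nb2, d5, e2.
Count: 13.

13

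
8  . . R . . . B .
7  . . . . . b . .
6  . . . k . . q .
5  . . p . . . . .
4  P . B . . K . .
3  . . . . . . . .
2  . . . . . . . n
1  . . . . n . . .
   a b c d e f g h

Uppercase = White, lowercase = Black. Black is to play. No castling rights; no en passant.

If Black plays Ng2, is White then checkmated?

After Ng2: white king on f4; in check: yes, from the black knight on g2.
King squares — e3: attacked by Ng2; f3: attacked by Nh2; g3: attacked by Qg6; e4: attacked by Qg6; g4: attacked by Nh2; e5: attacked by Kd6; f5: attacked by Qg6; g5: attacked by Qg6.
White has no legal moves → checkmate.

yes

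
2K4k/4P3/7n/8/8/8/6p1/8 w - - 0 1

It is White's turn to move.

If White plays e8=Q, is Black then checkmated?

After e8=Q: black king on h8; in check: yes, from the white queen on e8.
Black has 3 legal replies: Kh7, Kg7, Ng8.
In check but a legal move exists → not checkmate.

no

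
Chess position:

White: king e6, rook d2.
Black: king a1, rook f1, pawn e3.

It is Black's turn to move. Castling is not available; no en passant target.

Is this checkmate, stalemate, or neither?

Black to move; black king on a1.
In check: no.
Legal moves for Black: Rf8, Rf7, Rf6+, Rf5, Rf4, Rf3, Rf2, Rh1, Rg1, Re1, Rd1, Rc1, Rb1, Kb1, exd2, e2.
Black has 16 legal moves and is not in check → neither.

neither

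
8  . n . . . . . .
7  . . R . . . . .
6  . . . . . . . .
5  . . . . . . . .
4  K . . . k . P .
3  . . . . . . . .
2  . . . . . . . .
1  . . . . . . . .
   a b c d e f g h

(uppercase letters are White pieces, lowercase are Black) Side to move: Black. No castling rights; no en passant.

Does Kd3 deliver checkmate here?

no

After Kd3: white king on a4; in check: no.
White is not in check, so this cannot be checkmate.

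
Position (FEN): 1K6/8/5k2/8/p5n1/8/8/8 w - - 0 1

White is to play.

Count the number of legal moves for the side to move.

5

White to move; king on b8.
In check: no.
Legal moves: Kc8, Ka8, Kc7, Kb7, Ka7.
Count: 5.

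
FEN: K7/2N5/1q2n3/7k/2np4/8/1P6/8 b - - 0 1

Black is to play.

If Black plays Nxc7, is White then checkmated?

yes

After Nxc7: white king on a8; in check: yes, from the black knight on c7.
King squares — a7: attacked by Qb6; b7: attacked by Qb6; b8: attacked by Qb6.
White has no legal moves → checkmate.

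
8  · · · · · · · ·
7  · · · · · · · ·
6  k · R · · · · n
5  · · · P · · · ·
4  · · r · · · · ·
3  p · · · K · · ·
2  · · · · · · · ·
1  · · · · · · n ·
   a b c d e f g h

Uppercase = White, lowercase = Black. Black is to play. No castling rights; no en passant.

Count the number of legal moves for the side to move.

Black to move; king on a6.
In check: yes, from the white rook on c6.
Legal moves: Kb7, Ka7, Kb5, Ka5, Rxc6.
Count: 5.

5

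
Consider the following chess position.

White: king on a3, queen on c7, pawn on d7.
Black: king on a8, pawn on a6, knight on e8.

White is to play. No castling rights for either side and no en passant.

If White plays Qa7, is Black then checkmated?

no

After Qa7: black king on a8; in check: yes, from the white queen on a7.
Black has 1 legal reply: Kxa7.
In check but a legal move exists → not checkmate.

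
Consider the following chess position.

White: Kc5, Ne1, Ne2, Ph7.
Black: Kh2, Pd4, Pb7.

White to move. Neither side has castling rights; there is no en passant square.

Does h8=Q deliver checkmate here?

yes

After h8=Q: black king on h2; in check: yes, from the white queen on h8.
King squares — g1: attacked by Ne2; h1: attacked by Qh8; g2: attacked by Ne1; g3: attacked by Ne2; h3: attacked by Qh8.
Black has no legal moves → checkmate.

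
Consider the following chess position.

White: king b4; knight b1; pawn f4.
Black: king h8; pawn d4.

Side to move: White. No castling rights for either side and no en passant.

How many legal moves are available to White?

11

White to move; king on b4.
In check: no.
Legal moves: Kc5, Kb5, Ka5, Kc4, Ka4, Kb3, Ka3, Nc3, Na3, Nd2, f5.
Count: 11.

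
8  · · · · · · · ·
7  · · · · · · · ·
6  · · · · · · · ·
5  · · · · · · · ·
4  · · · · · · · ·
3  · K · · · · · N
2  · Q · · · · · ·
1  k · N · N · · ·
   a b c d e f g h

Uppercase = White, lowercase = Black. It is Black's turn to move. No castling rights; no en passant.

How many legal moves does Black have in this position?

Black to move; king on a1.
In check: yes, from the white queen on b2.
Legal moves: none.
Count: 0.

0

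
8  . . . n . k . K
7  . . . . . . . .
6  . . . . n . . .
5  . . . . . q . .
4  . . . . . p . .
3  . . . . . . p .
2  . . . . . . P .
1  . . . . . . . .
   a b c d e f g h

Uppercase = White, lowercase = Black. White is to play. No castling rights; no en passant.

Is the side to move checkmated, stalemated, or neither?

stalemate

White to move; white king on h8.
In check: no.
King squares — g7: attacked by Ne6; h7: attacked by Qf5; g8: attacked by Kf8.
Legal moves for White: none.
Not in check and no legal moves → stalemate.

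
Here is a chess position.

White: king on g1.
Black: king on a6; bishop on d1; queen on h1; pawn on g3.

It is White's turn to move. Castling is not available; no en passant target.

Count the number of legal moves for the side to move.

1

White to move; king on g1.
In check: yes, from the black queen on h1.
Legal moves: Kxh1.
Count: 1.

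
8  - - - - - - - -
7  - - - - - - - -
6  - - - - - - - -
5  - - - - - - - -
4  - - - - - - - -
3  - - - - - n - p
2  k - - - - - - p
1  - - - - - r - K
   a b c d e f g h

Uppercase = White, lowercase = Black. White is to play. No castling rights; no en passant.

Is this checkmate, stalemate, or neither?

checkmate

White to move; white king on h1.
In check: yes, from the black rook on f1.
King squares — g1: attacked by Rf1; g2: attacked by Ph3; h2: attacked by Nf3.
Legal moves for White: none.
In check with no legal moves → checkmate.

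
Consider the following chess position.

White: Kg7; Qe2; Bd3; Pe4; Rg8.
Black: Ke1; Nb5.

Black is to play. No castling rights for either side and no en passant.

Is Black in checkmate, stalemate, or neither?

Black to move; black king on e1.
In check: yes, from the white queen on e2.
King squares — d1: attacked by Qe2; f1: attacked by Qe2; d2: attacked by Qe2; e2: attacked by Bd3; f2: attacked by Qe2.
Legal moves for Black: none.
In check with no legal moves → checkmate.

checkmate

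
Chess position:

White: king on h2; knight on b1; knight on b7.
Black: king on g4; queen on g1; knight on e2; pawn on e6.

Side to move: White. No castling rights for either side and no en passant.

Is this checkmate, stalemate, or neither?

checkmate

White to move; white king on h2.
In check: yes, from the black queen on g1.
King squares — g1: attacked by Ne2; h1: attacked by Qg1; g2: attacked by Qg1; g3: attacked by Qg1; h3: attacked by Kg4.
Legal moves for White: none.
In check with no legal moves → checkmate.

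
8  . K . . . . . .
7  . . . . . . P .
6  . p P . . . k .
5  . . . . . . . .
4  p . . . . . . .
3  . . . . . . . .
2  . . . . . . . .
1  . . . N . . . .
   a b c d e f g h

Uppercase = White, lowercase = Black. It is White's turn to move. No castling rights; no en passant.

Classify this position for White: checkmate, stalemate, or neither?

White to move; white king on b8.
In check: no.
Legal moves for White: Kc8, Ka8, Kc7, Kb7, Ka7, Ne3, Nc3, Nf2, Nb2, g8=Q+, g8=R+, g8=B, g8=N, c7.
White has 14 legal moves and is not in check → neither.

neither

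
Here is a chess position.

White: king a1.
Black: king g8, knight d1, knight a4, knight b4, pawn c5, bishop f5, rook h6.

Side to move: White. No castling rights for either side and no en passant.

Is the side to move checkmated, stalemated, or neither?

stalemate

White to move; white king on a1.
In check: no.
King squares — b1: attacked by Bf5; a2: attacked by Nb4; b2: attacked by Nd1.
Legal moves for White: none.
Not in check and no legal moves → stalemate.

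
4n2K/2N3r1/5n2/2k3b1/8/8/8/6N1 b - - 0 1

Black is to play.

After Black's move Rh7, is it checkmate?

After Rh7: white king on h8; in check: yes, from the black rook on h7.
King squares — g7: attacked by Rh7; h7: attacked by Nf6; g8: attacked by Nf6.
White has no legal moves → checkmate.

yes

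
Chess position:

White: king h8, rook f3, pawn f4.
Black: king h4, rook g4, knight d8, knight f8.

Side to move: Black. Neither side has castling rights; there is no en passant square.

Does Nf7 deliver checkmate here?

yes

After Nf7: white king on h8; in check: yes, from the black knight on f7.
King squares — g7: attacked by Rg4; h7: attacked by Nf8; g8: attacked by Rg4.
White has no legal moves → checkmate.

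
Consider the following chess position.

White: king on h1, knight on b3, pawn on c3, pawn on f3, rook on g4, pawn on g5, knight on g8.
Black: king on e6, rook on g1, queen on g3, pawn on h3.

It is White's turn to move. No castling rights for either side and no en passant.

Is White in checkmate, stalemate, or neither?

checkmate

White to move; white king on h1.
In check: yes, from the black rook on g1.
King squares — g1: attacked by Qg3; g2: attacked by Rg1; h2: attacked by Qg3.
Legal moves for White: none.
In check with no legal moves → checkmate.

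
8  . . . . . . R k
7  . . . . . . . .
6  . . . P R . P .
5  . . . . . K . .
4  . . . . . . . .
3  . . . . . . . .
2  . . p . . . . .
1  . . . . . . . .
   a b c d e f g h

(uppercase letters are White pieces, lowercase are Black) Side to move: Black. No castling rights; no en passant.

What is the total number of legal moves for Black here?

Black to move; king on h8.
In check: yes, from the white rook on g8.
Legal moves: Kxg8.
Count: 1.

1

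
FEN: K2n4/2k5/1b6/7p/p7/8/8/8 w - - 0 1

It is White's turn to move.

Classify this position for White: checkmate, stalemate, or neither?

White to move; white king on a8.
In check: no.
King squares — a7: attacked by Bb6; b7: attacked by Kc7; b8: attacked by Kc7.
Legal moves for White: none.
Not in check and no legal moves → stalemate.

stalemate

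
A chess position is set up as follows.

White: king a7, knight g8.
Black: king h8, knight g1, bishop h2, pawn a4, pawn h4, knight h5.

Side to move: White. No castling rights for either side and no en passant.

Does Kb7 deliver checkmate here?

no

After Kb7: black king on h8; in check: no.
Black is not in check, so this cannot be checkmate.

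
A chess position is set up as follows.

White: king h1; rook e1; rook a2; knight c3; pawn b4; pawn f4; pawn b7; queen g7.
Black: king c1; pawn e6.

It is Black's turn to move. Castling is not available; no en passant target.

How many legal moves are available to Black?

Black to move; king on c1.
In check: yes, from the white rook on e1.
Legal moves: none.
Count: 0.

0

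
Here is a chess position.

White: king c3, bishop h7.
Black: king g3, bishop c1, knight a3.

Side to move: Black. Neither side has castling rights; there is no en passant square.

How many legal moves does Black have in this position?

18

Black to move; king on g3.
In check: no.
Legal moves: Kh4, Kg4, Kf4, Kh3, Kf3, Kh2, Kg2, Kf2, Nb5+, Nc4, Nc2, Nb1+, Bh6, Bg5, Bf4, Be3, Bd2+, Bb2+.
Count: 18.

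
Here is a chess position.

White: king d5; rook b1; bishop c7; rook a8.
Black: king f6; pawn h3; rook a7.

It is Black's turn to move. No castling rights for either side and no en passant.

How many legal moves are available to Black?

Black to move; king on f6.
In check: no.
Legal moves: Rxa8, Rxc7, Rb7, Ra6, Ra5+, Ra4, Ra3, Ra2, Ra1, Kg7, Kf7, Ke7, Kg6, Kg5, Kf5, h2.
Count: 16.

16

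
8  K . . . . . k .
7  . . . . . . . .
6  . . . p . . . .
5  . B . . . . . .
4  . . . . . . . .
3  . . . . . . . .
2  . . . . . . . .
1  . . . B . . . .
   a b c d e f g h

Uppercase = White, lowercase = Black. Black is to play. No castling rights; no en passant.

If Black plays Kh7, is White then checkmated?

After Kh7: white king on a8; in check: no.
White is not in check, so this cannot be checkmate.

no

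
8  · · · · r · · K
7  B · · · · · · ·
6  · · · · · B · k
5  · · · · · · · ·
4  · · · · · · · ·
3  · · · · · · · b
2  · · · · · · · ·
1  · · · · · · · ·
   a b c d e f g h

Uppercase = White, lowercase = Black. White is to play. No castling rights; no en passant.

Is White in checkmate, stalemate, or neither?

checkmate

White to move; white king on h8.
In check: yes, from the black rook on e8.
King squares — g7: attacked by Kh6; h7: attacked by Kh6; g8: attacked by Re8.
Legal moves for White: none.
In check with no legal moves → checkmate.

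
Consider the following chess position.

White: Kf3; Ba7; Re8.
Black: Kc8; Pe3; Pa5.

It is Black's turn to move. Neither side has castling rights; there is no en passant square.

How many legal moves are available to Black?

Black to move; king on c8.
In check: yes, from the white rook on e8.
Legal moves: Kd7, Kc7, Kb7.
Count: 3.

3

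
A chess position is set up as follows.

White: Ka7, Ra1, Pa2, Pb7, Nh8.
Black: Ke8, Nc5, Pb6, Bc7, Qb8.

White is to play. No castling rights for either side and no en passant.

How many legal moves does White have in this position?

White to move; king on a7.
In check: yes, from the black queen on b8.
Legal moves: none.
Count: 0.

0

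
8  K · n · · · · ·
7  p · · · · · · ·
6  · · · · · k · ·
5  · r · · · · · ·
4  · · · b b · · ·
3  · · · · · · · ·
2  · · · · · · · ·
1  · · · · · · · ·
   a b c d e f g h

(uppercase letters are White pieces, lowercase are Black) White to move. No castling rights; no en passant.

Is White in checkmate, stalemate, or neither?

White to move; white king on a8.
In check: yes, from the black bishop on e4.
King squares — a7: attacked by Bd4; b7: attacked by Be4; b8: attacked by Rb5.
Legal moves for White: none.
In check with no legal moves → checkmate.

checkmate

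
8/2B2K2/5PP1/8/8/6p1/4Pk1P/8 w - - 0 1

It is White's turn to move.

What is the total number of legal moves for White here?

20

White to move; king on f7.
In check: no.
Legal moves: Kg8, Kf8, Ke8, Kg7, Ke7, Ke6, Bd8, Bb8, Bd6, Bb6+, Be5, Ba5, Bf4, Bxg3+, hxg3, g7, h3, e3, h4, e4.
Count: 20.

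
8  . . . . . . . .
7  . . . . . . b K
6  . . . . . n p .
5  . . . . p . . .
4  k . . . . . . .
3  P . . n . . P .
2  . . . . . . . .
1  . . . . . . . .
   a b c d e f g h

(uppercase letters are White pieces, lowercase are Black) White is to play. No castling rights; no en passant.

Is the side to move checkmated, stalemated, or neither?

neither

White to move; white king on h7.
In check: yes, from the black knight on f6.
King squares — g6: available; h6: attacked by Bg7; g7: available; g8: attacked by Nf6; h8: attacked by Bg7.
Legal moves for White: Kxg7, Kxg6.
White is in check but has 2 legal moves → neither.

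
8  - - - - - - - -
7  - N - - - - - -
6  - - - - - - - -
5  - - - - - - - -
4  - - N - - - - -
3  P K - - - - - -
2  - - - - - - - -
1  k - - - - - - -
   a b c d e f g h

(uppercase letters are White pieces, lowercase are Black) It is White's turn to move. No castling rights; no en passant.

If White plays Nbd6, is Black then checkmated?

After Nbd6: black king on a1; in check: no.
Black is not in check, so this cannot be checkmate.

no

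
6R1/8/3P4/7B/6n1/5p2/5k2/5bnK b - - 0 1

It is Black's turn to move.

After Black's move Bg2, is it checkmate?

yes

After Bg2: white king on h1; in check: yes, from the black bishop on g2.
King squares — g1: attacked by Kf2; g2: attacked by Kf2; h2: attacked by Ng4.
White has no legal moves → checkmate.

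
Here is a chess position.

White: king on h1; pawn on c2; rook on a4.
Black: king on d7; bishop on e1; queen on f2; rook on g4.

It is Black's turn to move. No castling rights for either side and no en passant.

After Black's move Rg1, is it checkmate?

yes

After Rg1: white king on h1; in check: yes, from the black rook on g1.
King squares — g1: attacked by Qf2; g2: attacked by Rg1; h2: attacked by Qf2.
White has no legal moves → checkmate.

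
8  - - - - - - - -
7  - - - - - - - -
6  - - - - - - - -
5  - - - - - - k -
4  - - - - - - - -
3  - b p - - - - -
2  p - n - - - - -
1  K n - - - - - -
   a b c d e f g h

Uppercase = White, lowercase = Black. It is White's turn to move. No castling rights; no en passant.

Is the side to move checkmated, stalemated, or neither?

White to move; white king on a1.
In check: yes, from the black knight on c2.
King squares — b1: attacked by Pa2; a2: attacked by Bb3; b2: attacked by Pc3.
Legal moves for White: none.
In check with no legal moves → checkmate.

checkmate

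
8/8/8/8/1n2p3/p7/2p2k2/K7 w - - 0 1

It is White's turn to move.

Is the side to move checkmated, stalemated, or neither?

White to move; white king on a1.
In check: no.
King squares — b1: attacked by Pc2; a2: attacked by Nb4; b2: attacked by Pa3.
Legal moves for White: none.
Not in check and no legal moves → stalemate.

stalemate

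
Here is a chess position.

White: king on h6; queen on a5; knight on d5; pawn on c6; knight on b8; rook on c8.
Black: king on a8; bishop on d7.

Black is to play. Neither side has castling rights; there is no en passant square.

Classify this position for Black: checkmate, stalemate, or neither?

checkmate

Black to move; black king on a8.
In check: yes, from the white queen on a5.
King squares — a7: attacked by Qa5; b7: attacked by Pc6; b8: attacked by Rc8.
Legal moves for Black: none.
In check with no legal moves → checkmate.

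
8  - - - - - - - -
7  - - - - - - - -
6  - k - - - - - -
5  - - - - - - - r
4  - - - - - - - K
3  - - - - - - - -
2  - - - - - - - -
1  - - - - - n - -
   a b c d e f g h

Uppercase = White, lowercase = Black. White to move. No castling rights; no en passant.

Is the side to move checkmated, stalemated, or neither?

neither

White to move; white king on h4.
In check: yes, from the black rook on h5.
Legal moves for White: Kxh5, Kg4.
White is in check but has 2 legal moves → neither.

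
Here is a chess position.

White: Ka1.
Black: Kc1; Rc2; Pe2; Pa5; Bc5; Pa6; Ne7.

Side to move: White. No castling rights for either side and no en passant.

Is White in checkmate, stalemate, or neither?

stalemate

White to move; white king on a1.
In check: no.
King squares — b1: attacked by Kc1; a2: attacked by Rc2; b2: attacked by Kc1.
Legal moves for White: none.
Not in check and no legal moves → stalemate.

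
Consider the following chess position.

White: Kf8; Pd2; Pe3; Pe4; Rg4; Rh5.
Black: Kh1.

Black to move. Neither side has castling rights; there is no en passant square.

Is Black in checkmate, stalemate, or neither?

Black to move; black king on h1.
In check: yes, from the white rook on h5.
King squares — g1: attacked by Rg4; g2: attacked by Rg4; h2: attacked by Rh5.
Legal moves for Black: none.
In check with no legal moves → checkmate.

checkmate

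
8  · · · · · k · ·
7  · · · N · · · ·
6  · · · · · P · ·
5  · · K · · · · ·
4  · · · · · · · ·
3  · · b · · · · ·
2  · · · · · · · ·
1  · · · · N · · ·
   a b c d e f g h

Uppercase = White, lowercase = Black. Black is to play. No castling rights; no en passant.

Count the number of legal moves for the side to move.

3

Black to move; king on f8.
In check: yes, from the white knight on d7.
Legal moves: Kg8, Ke8, Kf7.
Count: 3.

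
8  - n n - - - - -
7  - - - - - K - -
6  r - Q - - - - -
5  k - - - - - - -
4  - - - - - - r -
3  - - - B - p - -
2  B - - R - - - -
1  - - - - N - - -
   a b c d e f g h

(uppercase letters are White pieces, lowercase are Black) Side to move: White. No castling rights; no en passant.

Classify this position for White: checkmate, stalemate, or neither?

neither

White to move; white king on f7.
In check: no.
Legal moves for White include: Kf8, Ke8, Kf6, Ke6, Qe8, Qxc8, Qa8, Qd7, Qc7+, Qb7, Qh6, Qg6, Qf6, Qe6, Qd6, Qb6+, Qxa6+, Qd5+, ... (list truncated; more exist).
White has legal moves and is not in check → neither.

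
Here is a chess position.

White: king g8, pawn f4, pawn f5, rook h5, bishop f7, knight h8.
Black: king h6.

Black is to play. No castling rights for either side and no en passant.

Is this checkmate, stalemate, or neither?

Black to move; black king on h6.
In check: yes, from the white rook on h5.
King squares — g5: attacked by Pf4; h5: attacked by Bf7; g6: attacked by Pf5; g7: attacked by Kg8; h7: attacked by Rh5.
Legal moves for Black: none.
In check with no legal moves → checkmate.

checkmate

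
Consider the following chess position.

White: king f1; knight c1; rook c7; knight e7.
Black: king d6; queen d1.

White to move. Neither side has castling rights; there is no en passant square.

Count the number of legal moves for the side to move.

2

White to move; king on f1.
In check: yes, from the black queen on d1.
Legal moves: Kg2, Kf2.
Count: 2.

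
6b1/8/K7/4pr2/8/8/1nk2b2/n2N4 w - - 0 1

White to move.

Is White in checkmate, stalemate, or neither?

neither

White to move; white king on a6.
In check: no.
Legal moves for White: Kb7, Kb5, Ka5, Ne3+, Nc3, Nxf2, Nxb2.
White has 7 legal moves and is not in check → neither.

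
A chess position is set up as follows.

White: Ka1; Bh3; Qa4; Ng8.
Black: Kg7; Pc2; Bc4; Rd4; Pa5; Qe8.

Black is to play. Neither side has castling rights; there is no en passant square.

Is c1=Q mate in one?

After c1=Q: white king on a1; in check: yes, from the black queen on c1.
King squares — b1: attacked by Qc1; a2: attacked by Bc4; b2: attacked by Qc1.
White has no legal moves → checkmate.

yes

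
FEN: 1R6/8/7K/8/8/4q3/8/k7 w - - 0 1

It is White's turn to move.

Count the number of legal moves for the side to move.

White to move; king on h6.
In check: yes, from the black queen on e3.
Legal moves: Kh7, Kg7, Kg6, Kh5.
Count: 4.

4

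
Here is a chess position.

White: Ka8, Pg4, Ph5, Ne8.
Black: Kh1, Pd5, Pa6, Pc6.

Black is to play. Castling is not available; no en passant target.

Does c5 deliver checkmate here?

no

After c5: white king on a8; in check: no.
White is not in check, so this cannot be checkmate.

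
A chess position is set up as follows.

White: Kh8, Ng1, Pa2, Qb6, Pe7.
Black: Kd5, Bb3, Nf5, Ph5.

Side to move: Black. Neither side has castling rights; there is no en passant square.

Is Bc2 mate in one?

After Bc2: white king on h8; in check: no.
White is not in check, so this cannot be checkmate.

no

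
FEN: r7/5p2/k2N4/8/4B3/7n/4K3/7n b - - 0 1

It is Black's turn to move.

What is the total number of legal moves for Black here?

Black to move; king on a6.
In check: no.
Legal moves: Rh8, Rg8, Rf8, Re8, Rd8, Rc8, Rb8, Ra7, Ka7, Kb6, Ka5, Ng5, Nf4+, N3f2, Ng1+, Ng3+, N1f2, f6, f5.
Count: 19.

19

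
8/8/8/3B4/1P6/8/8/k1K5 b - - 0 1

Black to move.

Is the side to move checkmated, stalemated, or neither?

Black to move; black king on a1.
In check: no.
King squares — b1: attacked by Kc1; a2: attacked by Bd5; b2: attacked by Kc1.
Legal moves for Black: none.
Not in check and no legal moves → stalemate.

stalemate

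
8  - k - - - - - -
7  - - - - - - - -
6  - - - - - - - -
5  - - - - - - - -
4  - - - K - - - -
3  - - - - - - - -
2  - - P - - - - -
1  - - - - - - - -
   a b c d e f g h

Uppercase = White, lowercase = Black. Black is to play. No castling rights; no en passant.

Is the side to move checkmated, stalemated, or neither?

Black to move; black king on b8.
In check: no.
Legal moves for Black: Kc8, Ka8, Kc7, Kb7, Ka7.
Black has 5 legal moves and is not in check → neither.

neither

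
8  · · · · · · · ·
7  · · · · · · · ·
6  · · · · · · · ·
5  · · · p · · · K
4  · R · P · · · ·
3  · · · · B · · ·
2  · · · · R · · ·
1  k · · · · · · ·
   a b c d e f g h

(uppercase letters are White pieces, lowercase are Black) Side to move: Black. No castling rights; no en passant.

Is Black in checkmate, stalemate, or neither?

Black to move; black king on a1.
In check: no.
King squares — b1: attacked by Rb4; a2: attacked by Re2; b2: attacked by Re2.
Legal moves for Black: none.
Not in check and no legal moves → stalemate.

stalemate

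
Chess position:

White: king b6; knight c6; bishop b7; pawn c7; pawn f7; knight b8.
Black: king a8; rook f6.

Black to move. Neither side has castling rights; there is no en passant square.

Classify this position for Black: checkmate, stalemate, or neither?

checkmate

Black to move; black king on a8.
In check: yes, from the white bishop on b7.
King squares — a7: attacked by Kb6; b7: attacked by Kb6; b8: attacked by Nc6.
Legal moves for Black: none.
In check with no legal moves → checkmate.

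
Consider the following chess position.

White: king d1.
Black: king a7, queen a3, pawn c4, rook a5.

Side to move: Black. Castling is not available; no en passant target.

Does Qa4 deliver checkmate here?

After Qa4: white king on d1; in check: yes, from the black queen on a4.
White has 4 legal replies: Ke2, Kd2, Ke1, Kc1.
In check but a legal move exists → not checkmate.

no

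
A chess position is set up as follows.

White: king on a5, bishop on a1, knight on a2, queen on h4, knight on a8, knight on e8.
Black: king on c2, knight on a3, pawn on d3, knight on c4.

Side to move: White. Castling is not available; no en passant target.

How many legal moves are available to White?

4

White to move; king on a5.
In check: yes, from the black knight on c4.
Legal moves: Ka6, Kb4, Ka4, Qxc4+.
Count: 4.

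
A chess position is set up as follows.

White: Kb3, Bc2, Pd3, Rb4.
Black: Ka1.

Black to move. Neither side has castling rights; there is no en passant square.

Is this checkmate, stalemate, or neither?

stalemate

Black to move; black king on a1.
In check: no.
King squares — b1: attacked by Bc2; a2: attacked by Kb3; b2: attacked by Kb3.
Legal moves for Black: none.
Not in check and no legal moves → stalemate.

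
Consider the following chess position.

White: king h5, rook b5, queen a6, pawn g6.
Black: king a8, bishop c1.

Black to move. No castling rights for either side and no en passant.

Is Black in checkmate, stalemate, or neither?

checkmate

Black to move; black king on a8.
In check: yes, from the white queen on a6.
King squares — a7: attacked by Qa6; b7: attacked by Rb5; b8: attacked by Rb5.
Legal moves for Black: none.
In check with no legal moves → checkmate.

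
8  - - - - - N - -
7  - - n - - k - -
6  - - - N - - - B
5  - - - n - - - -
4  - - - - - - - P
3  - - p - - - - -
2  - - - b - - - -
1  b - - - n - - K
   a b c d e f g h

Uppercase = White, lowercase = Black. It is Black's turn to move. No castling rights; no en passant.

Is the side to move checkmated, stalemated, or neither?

neither

Black to move; black king on f7.
In check: yes, from the white knight on d6.
Legal moves for Black: Kg8, Ke7, Kf6.
Black is in check but has 3 legal moves → neither.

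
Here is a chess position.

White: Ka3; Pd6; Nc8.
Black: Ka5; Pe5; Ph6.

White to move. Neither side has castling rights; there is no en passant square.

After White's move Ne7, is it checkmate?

no

After Ne7: black king on a5; in check: no.
Black is not in check, so this cannot be checkmate.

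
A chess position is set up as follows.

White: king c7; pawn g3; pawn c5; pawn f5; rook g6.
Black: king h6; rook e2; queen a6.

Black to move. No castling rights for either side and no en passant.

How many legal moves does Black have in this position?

Black to move; king on h6.
In check: yes, from the white rook on g6.
Legal moves: Kh7, Kh5, Qxg6.
Count: 3.

3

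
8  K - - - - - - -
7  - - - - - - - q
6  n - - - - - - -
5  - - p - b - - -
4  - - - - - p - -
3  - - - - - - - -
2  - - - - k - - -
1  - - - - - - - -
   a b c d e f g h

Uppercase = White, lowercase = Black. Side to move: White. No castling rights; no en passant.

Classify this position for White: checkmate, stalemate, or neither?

White to move; white king on a8.
In check: no.
King squares — a7: attacked by Qh7; b7: attacked by Qh7; b8: attacked by Be5.
Legal moves for White: none.
Not in check and no legal moves → stalemate.

stalemate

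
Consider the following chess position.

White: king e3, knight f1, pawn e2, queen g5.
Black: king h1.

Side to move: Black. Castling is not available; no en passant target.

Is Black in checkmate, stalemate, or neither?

stalemate

Black to move; black king on h1.
In check: no.
King squares — g1: attacked by Qg5; g2: attacked by Qg5; h2: attacked by Nf1.
Legal moves for Black: none.
Not in check and no legal moves → stalemate.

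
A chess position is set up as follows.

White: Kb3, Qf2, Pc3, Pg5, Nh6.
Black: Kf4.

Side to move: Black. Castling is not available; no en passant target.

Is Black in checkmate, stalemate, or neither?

Black to move; black king on f4.
In check: yes, from the white queen on f2.
Legal moves for Black: Kxg5, Ke5, Ke4.
Black is in check but has 3 legal moves → neither.

neither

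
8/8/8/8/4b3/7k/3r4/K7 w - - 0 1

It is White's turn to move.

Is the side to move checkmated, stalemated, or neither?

stalemate

White to move; white king on a1.
In check: no.
King squares — b1: attacked by Be4; a2: attacked by Rd2; b2: attacked by Rd2.
Legal moves for White: none.
Not in check and no legal moves → stalemate.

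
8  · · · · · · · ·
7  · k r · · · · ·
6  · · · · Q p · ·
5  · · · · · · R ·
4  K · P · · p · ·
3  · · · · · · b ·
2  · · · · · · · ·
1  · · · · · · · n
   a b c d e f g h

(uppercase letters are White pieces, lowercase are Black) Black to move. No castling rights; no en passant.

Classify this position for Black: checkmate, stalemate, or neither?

neither

Black to move; black king on b7.
In check: no.
Legal moves for Black include: Rc8, Rh7, Rg7, Rf7, Re7, Rd7, Rc6, Rc5, Rxc4+, Kb8, Ka8, Ka7, Bh4, Bh2, Bf2, Be1, Nf2, fxg5, ... (list truncated; more exist).
Black has legal moves and is not in check → neither.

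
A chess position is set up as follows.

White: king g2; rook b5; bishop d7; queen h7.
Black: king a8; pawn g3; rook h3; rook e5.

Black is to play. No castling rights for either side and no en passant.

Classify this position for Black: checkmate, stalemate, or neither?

neither

Black to move; black king on a8.
In check: no.
Legal moves for Black include: Ka7, Re8, Re7, Re6, Reh5, Rg5, Rf5, Rd5, Rc5, Rxb5, Re4, Re3, Re2+, Re1, Rxh7, Rh6, Rhh5, Rh4, ... (list truncated; more exist).
Black has legal moves and is not in check → neither.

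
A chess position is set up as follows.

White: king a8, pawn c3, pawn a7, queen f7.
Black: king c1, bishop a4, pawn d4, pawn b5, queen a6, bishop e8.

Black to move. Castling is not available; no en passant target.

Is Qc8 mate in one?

After Qc8: white king on a8; in check: yes, from the black queen on c8.
King squares — a7: own pawn; b7: attacked by Qc8; b8: attacked by Qc8.
White has no legal moves → checkmate.

yes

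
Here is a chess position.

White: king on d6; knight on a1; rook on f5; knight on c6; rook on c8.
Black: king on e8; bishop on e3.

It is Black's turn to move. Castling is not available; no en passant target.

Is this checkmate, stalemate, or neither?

Black to move; black king on e8.
In check: yes, from the white rook on c8.
King squares — d7: attacked by Kd6; e7: attacked by Nc6; f7: attacked by Rf5; d8: attacked by Nc6; f8: attacked by Rf5.
Legal moves for Black: none.
In check with no legal moves → checkmate.

checkmate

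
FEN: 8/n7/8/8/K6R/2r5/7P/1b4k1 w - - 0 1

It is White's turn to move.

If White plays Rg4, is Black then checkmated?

no

After Rg4: black king on g1; in check: yes, from the white rook on g4.
Black has 5 legal replies: Kxh2, Kf2, Kh1, Kf1, Rg3.
In check but a legal move exists → not checkmate.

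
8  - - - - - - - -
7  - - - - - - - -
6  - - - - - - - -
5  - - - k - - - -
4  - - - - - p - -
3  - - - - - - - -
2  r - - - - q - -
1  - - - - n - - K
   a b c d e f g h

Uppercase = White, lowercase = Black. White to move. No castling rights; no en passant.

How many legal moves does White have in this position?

White to move; king on h1.
In check: no.
Legal moves: none.
Count: 0.

0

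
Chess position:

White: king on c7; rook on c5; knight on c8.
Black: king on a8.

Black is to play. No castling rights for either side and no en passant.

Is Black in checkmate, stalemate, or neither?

stalemate

Black to move; black king on a8.
In check: no.
King squares — a7: attacked by Nc8; b7: attacked by Kc7; b8: attacked by Kc7.
Legal moves for Black: none.
Not in check and no legal moves → stalemate.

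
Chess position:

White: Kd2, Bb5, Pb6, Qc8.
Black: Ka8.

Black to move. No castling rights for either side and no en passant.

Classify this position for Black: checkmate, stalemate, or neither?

checkmate

Black to move; black king on a8.
In check: yes, from the white queen on c8.
King squares — a7: attacked by Pb6; b7: attacked by Qc8; b8: attacked by Qc8.
Legal moves for Black: none.
In check with no legal moves → checkmate.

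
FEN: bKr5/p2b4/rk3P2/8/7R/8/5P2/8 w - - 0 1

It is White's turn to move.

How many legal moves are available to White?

0

White to move; king on b8.
In check: yes, from the black rook on c8.
Legal moves: none.
Count: 0.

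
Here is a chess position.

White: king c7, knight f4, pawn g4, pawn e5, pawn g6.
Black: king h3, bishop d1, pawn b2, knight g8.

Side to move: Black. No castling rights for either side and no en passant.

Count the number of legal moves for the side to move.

Black to move; king on h3.
In check: yes, from the white knight on f4.
Legal moves: Kh4, Kxg4, Kg3, Kh2.
Count: 4.

4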